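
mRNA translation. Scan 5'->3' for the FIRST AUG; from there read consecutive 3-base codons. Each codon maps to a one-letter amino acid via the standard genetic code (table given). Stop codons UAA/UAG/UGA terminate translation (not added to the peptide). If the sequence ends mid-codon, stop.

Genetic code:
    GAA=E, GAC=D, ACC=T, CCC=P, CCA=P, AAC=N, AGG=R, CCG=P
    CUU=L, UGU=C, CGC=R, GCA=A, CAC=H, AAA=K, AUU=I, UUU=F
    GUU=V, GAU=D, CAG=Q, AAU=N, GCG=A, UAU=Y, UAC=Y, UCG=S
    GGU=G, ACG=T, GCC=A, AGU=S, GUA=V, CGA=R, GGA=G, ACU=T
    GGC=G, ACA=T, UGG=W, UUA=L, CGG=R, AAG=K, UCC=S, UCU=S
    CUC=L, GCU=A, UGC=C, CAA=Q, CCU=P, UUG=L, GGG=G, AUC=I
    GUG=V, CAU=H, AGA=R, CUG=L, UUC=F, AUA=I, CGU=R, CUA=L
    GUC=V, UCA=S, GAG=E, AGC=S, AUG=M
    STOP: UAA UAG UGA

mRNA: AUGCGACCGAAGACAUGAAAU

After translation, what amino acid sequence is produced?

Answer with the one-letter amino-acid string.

start AUG at pos 0
pos 0: AUG -> M; peptide=M
pos 3: CGA -> R; peptide=MR
pos 6: CCG -> P; peptide=MRP
pos 9: AAG -> K; peptide=MRPK
pos 12: ACA -> T; peptide=MRPKT
pos 15: UGA -> STOP

Answer: MRPKT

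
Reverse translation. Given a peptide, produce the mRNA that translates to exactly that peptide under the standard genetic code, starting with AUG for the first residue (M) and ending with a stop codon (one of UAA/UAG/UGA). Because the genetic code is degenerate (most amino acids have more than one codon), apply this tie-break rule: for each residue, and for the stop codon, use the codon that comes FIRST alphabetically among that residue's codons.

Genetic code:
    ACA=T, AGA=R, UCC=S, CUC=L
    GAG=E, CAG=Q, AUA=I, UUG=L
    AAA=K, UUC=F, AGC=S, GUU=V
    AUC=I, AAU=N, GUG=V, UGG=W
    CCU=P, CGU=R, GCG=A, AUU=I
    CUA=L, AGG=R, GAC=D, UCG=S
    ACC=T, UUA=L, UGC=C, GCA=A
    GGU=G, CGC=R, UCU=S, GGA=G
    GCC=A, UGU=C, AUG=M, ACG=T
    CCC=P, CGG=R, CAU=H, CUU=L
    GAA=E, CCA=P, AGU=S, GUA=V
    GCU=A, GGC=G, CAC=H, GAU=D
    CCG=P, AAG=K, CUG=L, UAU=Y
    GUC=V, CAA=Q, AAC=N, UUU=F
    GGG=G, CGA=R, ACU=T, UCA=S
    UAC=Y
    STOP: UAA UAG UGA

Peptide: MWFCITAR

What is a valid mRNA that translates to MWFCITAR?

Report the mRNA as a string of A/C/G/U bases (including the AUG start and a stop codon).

Answer: mRNA: AUGUGGUUCUGCAUAACAGCAAGAUAA

Derivation:
residue 1: M -> AUG (start codon)
residue 2: W -> UGG (only codon)
residue 3: F codons sorted = UUC,UUU -> pick first = UUC
residue 4: C codons sorted = UGC,UGU -> pick first = UGC
residue 5: I codons sorted = AUA,AUC,AUU -> pick first = AUA
residue 6: T codons sorted = ACA,ACC,ACG,ACU -> pick first = ACA
residue 7: A codons sorted = GCA,GCC,GCG,GCU -> pick first = GCA
residue 8: R codons sorted = AGA,AGG,CGA,CGC,CGG,CGU -> pick first = AGA
terminator: stop codons sorted = UAA,UAG,UGA -> pick first = UAA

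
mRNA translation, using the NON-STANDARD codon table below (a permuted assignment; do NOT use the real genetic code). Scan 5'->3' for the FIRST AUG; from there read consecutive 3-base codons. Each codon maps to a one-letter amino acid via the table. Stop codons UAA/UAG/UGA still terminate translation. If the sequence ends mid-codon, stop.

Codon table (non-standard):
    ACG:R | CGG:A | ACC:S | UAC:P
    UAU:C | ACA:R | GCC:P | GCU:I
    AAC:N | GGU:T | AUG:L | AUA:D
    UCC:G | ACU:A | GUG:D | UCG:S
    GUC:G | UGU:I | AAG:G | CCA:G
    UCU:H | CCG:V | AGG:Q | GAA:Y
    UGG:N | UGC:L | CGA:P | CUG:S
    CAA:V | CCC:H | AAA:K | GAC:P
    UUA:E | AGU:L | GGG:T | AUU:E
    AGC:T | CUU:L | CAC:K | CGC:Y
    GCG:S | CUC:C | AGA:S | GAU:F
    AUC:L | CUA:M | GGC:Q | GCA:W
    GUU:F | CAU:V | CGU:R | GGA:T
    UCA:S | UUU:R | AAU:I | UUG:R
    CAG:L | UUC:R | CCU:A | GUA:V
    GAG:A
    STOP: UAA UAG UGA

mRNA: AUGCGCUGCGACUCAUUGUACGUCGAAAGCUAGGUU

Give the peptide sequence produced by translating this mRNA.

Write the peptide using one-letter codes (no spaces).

Answer: LYLPSRPGYT

Derivation:
start AUG at pos 0
pos 0: AUG -> L; peptide=L
pos 3: CGC -> Y; peptide=LY
pos 6: UGC -> L; peptide=LYL
pos 9: GAC -> P; peptide=LYLP
pos 12: UCA -> S; peptide=LYLPS
pos 15: UUG -> R; peptide=LYLPSR
pos 18: UAC -> P; peptide=LYLPSRP
pos 21: GUC -> G; peptide=LYLPSRPG
pos 24: GAA -> Y; peptide=LYLPSRPGY
pos 27: AGC -> T; peptide=LYLPSRPGYT
pos 30: UAG -> STOP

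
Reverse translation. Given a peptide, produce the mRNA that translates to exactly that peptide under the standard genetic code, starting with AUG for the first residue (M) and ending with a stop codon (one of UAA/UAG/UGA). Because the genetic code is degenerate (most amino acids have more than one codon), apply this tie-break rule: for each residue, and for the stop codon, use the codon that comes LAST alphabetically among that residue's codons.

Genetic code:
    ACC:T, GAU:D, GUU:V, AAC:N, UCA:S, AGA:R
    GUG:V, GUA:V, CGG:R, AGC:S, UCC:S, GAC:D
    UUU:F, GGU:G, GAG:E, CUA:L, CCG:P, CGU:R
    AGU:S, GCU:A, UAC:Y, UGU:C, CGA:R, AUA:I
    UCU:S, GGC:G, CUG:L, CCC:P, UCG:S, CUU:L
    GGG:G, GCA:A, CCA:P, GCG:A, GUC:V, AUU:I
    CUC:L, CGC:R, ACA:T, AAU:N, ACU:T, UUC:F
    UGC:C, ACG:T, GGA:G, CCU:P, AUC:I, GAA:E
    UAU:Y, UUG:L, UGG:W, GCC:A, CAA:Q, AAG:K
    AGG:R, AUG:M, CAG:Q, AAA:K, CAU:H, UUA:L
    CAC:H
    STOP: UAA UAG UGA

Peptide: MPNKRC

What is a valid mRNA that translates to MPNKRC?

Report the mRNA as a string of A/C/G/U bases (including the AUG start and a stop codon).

residue 1: M -> AUG (start codon)
residue 2: P codons sorted = CCA,CCC,CCG,CCU -> pick last = CCU
residue 3: N codons sorted = AAC,AAU -> pick last = AAU
residue 4: K codons sorted = AAA,AAG -> pick last = AAG
residue 5: R codons sorted = AGA,AGG,CGA,CGC,CGG,CGU -> pick last = CGU
residue 6: C codons sorted = UGC,UGU -> pick last = UGU
terminator: stop codons sorted = UAA,UAG,UGA -> pick last = UGA

Answer: mRNA: AUGCCUAAUAAGCGUUGUUGA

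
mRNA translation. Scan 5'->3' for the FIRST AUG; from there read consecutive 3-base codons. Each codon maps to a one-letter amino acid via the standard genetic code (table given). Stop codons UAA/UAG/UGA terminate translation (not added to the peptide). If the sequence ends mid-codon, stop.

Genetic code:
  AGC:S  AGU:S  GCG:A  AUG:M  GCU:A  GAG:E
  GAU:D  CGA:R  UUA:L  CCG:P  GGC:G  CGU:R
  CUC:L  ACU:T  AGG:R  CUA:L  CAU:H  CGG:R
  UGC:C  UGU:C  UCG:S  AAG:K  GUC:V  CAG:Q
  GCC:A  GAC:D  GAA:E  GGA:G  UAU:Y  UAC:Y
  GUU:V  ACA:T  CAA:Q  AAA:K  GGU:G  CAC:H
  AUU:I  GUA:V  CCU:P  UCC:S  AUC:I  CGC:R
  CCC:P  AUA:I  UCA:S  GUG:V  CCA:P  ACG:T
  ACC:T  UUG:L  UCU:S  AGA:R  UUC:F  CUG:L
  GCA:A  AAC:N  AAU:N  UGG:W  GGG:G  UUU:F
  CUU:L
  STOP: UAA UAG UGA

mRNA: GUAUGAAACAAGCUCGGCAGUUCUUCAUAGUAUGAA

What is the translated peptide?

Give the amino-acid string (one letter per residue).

Answer: MKQARQFFIV

Derivation:
start AUG at pos 2
pos 2: AUG -> M; peptide=M
pos 5: AAA -> K; peptide=MK
pos 8: CAA -> Q; peptide=MKQ
pos 11: GCU -> A; peptide=MKQA
pos 14: CGG -> R; peptide=MKQAR
pos 17: CAG -> Q; peptide=MKQARQ
pos 20: UUC -> F; peptide=MKQARQF
pos 23: UUC -> F; peptide=MKQARQFF
pos 26: AUA -> I; peptide=MKQARQFFI
pos 29: GUA -> V; peptide=MKQARQFFIV
pos 32: UGA -> STOP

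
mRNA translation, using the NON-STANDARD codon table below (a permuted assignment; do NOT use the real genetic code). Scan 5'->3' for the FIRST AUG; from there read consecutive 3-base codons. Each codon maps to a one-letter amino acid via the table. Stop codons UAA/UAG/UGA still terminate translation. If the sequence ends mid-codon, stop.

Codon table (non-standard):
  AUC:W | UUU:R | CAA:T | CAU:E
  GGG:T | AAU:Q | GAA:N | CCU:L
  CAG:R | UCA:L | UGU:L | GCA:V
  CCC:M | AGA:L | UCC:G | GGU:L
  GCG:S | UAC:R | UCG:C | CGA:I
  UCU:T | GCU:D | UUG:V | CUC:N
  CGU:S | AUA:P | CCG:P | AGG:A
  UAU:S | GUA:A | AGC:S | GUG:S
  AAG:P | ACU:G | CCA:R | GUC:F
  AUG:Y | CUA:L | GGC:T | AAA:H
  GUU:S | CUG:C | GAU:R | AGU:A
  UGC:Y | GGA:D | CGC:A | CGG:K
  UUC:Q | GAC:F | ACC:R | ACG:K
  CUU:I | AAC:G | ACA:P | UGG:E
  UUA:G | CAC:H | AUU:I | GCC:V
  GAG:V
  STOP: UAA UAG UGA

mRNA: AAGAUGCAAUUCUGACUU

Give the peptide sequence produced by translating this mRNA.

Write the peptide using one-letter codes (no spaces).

start AUG at pos 3
pos 3: AUG -> Y; peptide=Y
pos 6: CAA -> T; peptide=YT
pos 9: UUC -> Q; peptide=YTQ
pos 12: UGA -> STOP

Answer: YTQ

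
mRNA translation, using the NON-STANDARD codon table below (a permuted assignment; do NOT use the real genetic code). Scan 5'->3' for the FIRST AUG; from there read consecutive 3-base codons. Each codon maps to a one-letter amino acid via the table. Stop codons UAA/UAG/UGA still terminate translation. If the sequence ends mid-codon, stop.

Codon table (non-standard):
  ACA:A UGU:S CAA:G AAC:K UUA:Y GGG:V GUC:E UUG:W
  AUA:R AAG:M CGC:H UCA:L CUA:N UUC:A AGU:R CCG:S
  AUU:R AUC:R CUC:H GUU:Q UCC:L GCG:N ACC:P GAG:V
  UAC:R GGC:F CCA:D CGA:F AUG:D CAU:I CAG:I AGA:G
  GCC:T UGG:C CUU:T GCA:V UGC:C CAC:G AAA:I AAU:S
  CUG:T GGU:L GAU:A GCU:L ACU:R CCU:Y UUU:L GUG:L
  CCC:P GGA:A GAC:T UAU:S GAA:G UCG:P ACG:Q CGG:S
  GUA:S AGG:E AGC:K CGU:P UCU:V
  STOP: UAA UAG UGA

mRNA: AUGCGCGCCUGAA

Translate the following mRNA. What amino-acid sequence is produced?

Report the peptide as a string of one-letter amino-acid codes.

start AUG at pos 0
pos 0: AUG -> D; peptide=D
pos 3: CGC -> H; peptide=DH
pos 6: GCC -> T; peptide=DHT
pos 9: UGA -> STOP

Answer: DHT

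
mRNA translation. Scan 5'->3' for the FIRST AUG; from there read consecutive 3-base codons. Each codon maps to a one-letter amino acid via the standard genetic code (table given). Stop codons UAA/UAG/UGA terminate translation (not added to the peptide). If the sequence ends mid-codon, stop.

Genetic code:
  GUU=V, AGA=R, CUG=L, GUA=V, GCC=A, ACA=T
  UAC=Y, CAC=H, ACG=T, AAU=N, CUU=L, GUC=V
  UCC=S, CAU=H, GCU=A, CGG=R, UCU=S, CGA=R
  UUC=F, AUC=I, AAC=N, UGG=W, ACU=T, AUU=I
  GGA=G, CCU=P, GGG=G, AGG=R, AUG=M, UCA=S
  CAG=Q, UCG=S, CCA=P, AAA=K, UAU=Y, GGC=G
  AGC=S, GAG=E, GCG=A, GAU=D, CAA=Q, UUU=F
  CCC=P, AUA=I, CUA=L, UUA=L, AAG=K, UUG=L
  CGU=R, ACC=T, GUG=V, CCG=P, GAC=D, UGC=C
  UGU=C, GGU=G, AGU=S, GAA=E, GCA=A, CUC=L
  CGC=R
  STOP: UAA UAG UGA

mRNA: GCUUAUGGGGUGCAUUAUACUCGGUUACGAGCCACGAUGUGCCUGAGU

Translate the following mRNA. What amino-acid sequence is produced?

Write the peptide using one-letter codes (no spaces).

Answer: MGCIILGYEPRCA

Derivation:
start AUG at pos 4
pos 4: AUG -> M; peptide=M
pos 7: GGG -> G; peptide=MG
pos 10: UGC -> C; peptide=MGC
pos 13: AUU -> I; peptide=MGCI
pos 16: AUA -> I; peptide=MGCII
pos 19: CUC -> L; peptide=MGCIIL
pos 22: GGU -> G; peptide=MGCIILG
pos 25: UAC -> Y; peptide=MGCIILGY
pos 28: GAG -> E; peptide=MGCIILGYE
pos 31: CCA -> P; peptide=MGCIILGYEP
pos 34: CGA -> R; peptide=MGCIILGYEPR
pos 37: UGU -> C; peptide=MGCIILGYEPRC
pos 40: GCC -> A; peptide=MGCIILGYEPRCA
pos 43: UGA -> STOP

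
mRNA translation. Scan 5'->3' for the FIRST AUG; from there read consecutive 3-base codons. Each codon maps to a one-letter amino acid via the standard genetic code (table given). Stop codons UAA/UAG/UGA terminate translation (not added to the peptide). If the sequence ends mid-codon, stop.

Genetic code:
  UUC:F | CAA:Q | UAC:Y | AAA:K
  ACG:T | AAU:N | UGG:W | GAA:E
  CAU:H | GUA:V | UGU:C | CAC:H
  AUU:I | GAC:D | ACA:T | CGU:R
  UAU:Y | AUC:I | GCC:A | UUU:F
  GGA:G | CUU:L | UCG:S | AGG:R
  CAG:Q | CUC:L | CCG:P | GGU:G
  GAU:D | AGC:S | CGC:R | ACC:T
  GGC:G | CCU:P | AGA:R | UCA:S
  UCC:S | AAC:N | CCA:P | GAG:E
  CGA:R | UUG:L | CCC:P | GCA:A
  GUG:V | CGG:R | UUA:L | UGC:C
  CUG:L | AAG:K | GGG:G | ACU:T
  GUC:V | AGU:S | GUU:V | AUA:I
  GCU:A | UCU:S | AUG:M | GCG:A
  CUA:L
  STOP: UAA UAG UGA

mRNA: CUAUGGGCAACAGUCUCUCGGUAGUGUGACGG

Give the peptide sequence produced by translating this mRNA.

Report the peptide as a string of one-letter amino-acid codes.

Answer: MGNSLSVV

Derivation:
start AUG at pos 2
pos 2: AUG -> M; peptide=M
pos 5: GGC -> G; peptide=MG
pos 8: AAC -> N; peptide=MGN
pos 11: AGU -> S; peptide=MGNS
pos 14: CUC -> L; peptide=MGNSL
pos 17: UCG -> S; peptide=MGNSLS
pos 20: GUA -> V; peptide=MGNSLSV
pos 23: GUG -> V; peptide=MGNSLSVV
pos 26: UGA -> STOP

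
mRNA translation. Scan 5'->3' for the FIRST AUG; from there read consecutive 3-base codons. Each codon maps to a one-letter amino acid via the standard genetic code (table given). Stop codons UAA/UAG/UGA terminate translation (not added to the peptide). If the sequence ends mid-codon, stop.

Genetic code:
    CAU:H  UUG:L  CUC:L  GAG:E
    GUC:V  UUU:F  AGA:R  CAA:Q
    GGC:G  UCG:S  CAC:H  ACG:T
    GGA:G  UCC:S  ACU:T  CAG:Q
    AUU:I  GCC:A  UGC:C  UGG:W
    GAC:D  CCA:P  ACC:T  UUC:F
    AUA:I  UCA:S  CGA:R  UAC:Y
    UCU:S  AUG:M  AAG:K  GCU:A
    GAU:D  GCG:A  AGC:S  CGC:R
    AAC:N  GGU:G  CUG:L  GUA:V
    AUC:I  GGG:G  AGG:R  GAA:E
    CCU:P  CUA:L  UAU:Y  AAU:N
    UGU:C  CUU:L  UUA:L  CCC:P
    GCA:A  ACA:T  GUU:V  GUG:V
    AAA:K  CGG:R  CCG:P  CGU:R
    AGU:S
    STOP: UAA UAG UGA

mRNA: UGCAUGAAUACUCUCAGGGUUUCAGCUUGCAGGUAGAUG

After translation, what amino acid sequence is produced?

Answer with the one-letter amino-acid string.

Answer: MNTLRVSACR

Derivation:
start AUG at pos 3
pos 3: AUG -> M; peptide=M
pos 6: AAU -> N; peptide=MN
pos 9: ACU -> T; peptide=MNT
pos 12: CUC -> L; peptide=MNTL
pos 15: AGG -> R; peptide=MNTLR
pos 18: GUU -> V; peptide=MNTLRV
pos 21: UCA -> S; peptide=MNTLRVS
pos 24: GCU -> A; peptide=MNTLRVSA
pos 27: UGC -> C; peptide=MNTLRVSAC
pos 30: AGG -> R; peptide=MNTLRVSACR
pos 33: UAG -> STOP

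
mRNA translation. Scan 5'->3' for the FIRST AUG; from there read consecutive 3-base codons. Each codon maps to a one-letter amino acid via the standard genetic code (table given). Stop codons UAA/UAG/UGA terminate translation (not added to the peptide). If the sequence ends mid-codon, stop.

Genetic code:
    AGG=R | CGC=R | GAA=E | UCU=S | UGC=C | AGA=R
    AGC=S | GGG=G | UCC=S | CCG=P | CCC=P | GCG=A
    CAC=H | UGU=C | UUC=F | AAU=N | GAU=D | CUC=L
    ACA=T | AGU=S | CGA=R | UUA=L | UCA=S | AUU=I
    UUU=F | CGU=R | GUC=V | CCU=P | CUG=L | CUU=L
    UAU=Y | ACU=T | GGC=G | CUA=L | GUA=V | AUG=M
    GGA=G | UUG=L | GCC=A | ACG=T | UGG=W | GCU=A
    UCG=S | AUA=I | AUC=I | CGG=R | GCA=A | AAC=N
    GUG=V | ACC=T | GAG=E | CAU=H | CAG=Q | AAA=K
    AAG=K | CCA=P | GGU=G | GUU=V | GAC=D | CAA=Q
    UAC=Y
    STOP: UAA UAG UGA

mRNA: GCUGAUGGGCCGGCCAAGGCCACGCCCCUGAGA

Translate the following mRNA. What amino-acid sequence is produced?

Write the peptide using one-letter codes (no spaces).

start AUG at pos 4
pos 4: AUG -> M; peptide=M
pos 7: GGC -> G; peptide=MG
pos 10: CGG -> R; peptide=MGR
pos 13: CCA -> P; peptide=MGRP
pos 16: AGG -> R; peptide=MGRPR
pos 19: CCA -> P; peptide=MGRPRP
pos 22: CGC -> R; peptide=MGRPRPR
pos 25: CCC -> P; peptide=MGRPRPRP
pos 28: UGA -> STOP

Answer: MGRPRPRP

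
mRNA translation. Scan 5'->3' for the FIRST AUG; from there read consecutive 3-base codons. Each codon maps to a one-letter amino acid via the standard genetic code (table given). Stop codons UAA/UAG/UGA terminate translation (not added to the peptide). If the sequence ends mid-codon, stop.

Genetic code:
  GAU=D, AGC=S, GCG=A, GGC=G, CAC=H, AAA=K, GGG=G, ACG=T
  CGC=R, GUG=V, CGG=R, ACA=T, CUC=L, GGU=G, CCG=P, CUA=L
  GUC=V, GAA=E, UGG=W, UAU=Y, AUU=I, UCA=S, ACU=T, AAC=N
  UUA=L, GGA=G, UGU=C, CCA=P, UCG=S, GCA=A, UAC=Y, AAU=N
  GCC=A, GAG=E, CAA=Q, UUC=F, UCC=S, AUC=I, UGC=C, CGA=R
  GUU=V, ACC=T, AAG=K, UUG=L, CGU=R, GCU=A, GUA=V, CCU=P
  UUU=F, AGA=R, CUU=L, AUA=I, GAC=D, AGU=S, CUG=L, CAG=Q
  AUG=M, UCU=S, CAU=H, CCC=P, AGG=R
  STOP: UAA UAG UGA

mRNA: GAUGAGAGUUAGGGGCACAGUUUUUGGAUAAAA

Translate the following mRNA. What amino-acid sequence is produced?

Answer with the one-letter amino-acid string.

start AUG at pos 1
pos 1: AUG -> M; peptide=M
pos 4: AGA -> R; peptide=MR
pos 7: GUU -> V; peptide=MRV
pos 10: AGG -> R; peptide=MRVR
pos 13: GGC -> G; peptide=MRVRG
pos 16: ACA -> T; peptide=MRVRGT
pos 19: GUU -> V; peptide=MRVRGTV
pos 22: UUU -> F; peptide=MRVRGTVF
pos 25: GGA -> G; peptide=MRVRGTVFG
pos 28: UAA -> STOP

Answer: MRVRGTVFG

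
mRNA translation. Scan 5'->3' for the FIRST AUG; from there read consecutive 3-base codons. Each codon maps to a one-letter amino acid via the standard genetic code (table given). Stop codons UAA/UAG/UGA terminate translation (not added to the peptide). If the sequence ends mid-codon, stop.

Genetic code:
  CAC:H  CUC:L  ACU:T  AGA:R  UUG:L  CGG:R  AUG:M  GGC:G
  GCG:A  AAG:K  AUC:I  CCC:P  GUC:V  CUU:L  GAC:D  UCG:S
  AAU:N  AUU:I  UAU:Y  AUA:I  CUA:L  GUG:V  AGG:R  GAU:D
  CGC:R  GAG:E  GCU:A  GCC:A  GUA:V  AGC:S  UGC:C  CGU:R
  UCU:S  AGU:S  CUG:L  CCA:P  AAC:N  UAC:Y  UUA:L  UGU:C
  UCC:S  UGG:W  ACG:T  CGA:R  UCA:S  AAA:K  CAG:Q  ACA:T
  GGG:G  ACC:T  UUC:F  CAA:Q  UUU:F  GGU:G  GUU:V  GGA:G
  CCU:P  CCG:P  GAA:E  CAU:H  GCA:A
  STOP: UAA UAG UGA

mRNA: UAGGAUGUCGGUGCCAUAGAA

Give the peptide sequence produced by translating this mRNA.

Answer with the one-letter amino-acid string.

start AUG at pos 4
pos 4: AUG -> M; peptide=M
pos 7: UCG -> S; peptide=MS
pos 10: GUG -> V; peptide=MSV
pos 13: CCA -> P; peptide=MSVP
pos 16: UAG -> STOP

Answer: MSVP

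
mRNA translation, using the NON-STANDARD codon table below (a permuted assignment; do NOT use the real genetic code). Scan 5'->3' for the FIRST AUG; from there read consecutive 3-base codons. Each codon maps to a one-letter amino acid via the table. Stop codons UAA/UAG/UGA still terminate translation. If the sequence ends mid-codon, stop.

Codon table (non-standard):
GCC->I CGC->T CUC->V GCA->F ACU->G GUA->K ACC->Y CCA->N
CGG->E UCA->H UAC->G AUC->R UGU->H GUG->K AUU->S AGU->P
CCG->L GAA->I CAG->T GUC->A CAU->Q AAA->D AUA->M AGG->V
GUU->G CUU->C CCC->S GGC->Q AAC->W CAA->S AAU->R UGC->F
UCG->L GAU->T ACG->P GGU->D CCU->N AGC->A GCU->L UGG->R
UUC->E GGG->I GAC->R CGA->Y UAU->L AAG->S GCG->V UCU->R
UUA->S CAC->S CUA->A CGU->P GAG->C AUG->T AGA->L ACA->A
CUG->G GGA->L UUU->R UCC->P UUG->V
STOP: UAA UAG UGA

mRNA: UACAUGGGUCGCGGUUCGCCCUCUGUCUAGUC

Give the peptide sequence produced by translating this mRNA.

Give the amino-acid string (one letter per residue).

Answer: TDTDLSRA

Derivation:
start AUG at pos 3
pos 3: AUG -> T; peptide=T
pos 6: GGU -> D; peptide=TD
pos 9: CGC -> T; peptide=TDT
pos 12: GGU -> D; peptide=TDTD
pos 15: UCG -> L; peptide=TDTDL
pos 18: CCC -> S; peptide=TDTDLS
pos 21: UCU -> R; peptide=TDTDLSR
pos 24: GUC -> A; peptide=TDTDLSRA
pos 27: UAG -> STOP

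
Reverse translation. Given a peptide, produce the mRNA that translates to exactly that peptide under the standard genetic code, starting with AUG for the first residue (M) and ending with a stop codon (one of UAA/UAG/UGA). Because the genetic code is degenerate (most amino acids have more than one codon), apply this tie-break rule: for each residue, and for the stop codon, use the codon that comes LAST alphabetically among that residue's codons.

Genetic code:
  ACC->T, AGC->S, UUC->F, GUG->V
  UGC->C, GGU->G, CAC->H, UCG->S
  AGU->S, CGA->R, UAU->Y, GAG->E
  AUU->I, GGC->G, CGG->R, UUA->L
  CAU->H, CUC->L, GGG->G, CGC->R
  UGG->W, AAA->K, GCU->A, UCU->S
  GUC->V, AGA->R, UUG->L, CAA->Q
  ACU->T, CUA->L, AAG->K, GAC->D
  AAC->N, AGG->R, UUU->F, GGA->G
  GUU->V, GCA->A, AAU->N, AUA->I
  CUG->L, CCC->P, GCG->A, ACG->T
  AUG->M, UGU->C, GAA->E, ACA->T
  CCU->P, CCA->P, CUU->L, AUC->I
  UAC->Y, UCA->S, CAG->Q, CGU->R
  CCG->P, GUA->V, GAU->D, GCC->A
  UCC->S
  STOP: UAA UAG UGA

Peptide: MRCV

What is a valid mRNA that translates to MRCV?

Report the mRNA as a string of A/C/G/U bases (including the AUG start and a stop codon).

residue 1: M -> AUG (start codon)
residue 2: R codons sorted = AGA,AGG,CGA,CGC,CGG,CGU -> pick last = CGU
residue 3: C codons sorted = UGC,UGU -> pick last = UGU
residue 4: V codons sorted = GUA,GUC,GUG,GUU -> pick last = GUU
terminator: stop codons sorted = UAA,UAG,UGA -> pick last = UGA

Answer: mRNA: AUGCGUUGUGUUUGA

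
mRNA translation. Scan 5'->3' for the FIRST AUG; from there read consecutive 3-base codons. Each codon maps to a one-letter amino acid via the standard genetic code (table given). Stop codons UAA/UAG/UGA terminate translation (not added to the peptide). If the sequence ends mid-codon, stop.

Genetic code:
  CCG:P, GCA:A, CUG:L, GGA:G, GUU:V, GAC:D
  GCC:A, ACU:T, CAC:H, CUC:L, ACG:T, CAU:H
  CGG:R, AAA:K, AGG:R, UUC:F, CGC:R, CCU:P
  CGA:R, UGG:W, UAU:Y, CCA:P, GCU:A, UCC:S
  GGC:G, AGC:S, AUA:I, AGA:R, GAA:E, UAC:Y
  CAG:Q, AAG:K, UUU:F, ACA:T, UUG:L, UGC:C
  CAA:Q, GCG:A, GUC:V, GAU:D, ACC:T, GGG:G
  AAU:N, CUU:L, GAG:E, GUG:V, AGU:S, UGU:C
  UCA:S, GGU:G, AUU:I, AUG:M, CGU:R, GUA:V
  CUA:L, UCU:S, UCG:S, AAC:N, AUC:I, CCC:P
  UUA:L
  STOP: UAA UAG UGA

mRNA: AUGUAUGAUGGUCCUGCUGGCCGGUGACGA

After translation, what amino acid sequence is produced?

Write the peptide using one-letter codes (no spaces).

Answer: MYDGPAGR

Derivation:
start AUG at pos 0
pos 0: AUG -> M; peptide=M
pos 3: UAU -> Y; peptide=MY
pos 6: GAU -> D; peptide=MYD
pos 9: GGU -> G; peptide=MYDG
pos 12: CCU -> P; peptide=MYDGP
pos 15: GCU -> A; peptide=MYDGPA
pos 18: GGC -> G; peptide=MYDGPAG
pos 21: CGG -> R; peptide=MYDGPAGR
pos 24: UGA -> STOP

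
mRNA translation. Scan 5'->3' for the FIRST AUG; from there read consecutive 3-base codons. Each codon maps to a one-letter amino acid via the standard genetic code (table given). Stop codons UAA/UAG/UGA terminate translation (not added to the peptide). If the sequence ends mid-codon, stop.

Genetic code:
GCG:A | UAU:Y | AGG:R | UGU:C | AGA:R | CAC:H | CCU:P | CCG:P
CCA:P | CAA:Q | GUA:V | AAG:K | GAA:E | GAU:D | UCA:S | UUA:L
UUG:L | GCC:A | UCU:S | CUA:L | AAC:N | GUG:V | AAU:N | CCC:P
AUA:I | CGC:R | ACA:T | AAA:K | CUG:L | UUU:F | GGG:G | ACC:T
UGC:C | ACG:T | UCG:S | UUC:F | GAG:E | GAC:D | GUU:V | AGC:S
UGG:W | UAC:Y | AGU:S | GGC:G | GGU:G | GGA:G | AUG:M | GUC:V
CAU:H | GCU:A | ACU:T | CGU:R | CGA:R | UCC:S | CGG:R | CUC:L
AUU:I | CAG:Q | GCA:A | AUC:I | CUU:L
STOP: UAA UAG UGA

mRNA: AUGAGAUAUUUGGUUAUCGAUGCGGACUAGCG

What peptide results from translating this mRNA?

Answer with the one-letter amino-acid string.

start AUG at pos 0
pos 0: AUG -> M; peptide=M
pos 3: AGA -> R; peptide=MR
pos 6: UAU -> Y; peptide=MRY
pos 9: UUG -> L; peptide=MRYL
pos 12: GUU -> V; peptide=MRYLV
pos 15: AUC -> I; peptide=MRYLVI
pos 18: GAU -> D; peptide=MRYLVID
pos 21: GCG -> A; peptide=MRYLVIDA
pos 24: GAC -> D; peptide=MRYLVIDAD
pos 27: UAG -> STOP

Answer: MRYLVIDAD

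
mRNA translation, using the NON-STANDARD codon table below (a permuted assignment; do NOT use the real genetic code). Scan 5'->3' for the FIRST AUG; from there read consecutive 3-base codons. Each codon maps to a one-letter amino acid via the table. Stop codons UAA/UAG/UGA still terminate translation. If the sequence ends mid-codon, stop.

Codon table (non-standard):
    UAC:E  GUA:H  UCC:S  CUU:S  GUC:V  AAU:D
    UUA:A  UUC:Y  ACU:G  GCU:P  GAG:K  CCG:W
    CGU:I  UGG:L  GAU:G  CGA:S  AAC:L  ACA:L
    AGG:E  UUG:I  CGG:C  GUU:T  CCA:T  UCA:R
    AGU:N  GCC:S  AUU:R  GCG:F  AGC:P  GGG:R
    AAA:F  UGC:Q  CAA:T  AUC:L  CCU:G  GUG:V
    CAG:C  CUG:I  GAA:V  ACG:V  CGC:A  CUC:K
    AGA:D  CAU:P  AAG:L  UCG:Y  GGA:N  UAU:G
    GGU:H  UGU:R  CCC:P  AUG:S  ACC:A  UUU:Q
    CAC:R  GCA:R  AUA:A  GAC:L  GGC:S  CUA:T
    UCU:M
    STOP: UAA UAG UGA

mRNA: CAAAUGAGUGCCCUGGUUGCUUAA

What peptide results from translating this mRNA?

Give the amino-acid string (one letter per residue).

Answer: SNSITP

Derivation:
start AUG at pos 3
pos 3: AUG -> S; peptide=S
pos 6: AGU -> N; peptide=SN
pos 9: GCC -> S; peptide=SNS
pos 12: CUG -> I; peptide=SNSI
pos 15: GUU -> T; peptide=SNSIT
pos 18: GCU -> P; peptide=SNSITP
pos 21: UAA -> STOP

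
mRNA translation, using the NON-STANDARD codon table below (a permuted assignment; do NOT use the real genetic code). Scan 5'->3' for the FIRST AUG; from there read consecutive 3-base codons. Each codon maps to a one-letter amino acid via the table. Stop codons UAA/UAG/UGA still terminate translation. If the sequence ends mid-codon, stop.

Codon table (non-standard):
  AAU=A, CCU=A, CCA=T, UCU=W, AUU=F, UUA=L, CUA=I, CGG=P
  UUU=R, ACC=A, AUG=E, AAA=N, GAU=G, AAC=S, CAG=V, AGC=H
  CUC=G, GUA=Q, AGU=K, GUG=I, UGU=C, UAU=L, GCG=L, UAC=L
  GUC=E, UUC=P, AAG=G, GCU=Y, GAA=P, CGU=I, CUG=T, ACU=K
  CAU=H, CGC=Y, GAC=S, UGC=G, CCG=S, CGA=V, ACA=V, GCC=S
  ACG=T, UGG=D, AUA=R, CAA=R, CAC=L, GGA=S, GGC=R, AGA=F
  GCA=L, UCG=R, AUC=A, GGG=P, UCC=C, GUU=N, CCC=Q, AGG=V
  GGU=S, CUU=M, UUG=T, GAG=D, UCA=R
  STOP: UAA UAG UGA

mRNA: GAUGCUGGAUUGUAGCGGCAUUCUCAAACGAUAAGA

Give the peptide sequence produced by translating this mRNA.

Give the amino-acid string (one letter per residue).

Answer: ETGCHRFGNV

Derivation:
start AUG at pos 1
pos 1: AUG -> E; peptide=E
pos 4: CUG -> T; peptide=ET
pos 7: GAU -> G; peptide=ETG
pos 10: UGU -> C; peptide=ETGC
pos 13: AGC -> H; peptide=ETGCH
pos 16: GGC -> R; peptide=ETGCHR
pos 19: AUU -> F; peptide=ETGCHRF
pos 22: CUC -> G; peptide=ETGCHRFG
pos 25: AAA -> N; peptide=ETGCHRFGN
pos 28: CGA -> V; peptide=ETGCHRFGNV
pos 31: UAA -> STOP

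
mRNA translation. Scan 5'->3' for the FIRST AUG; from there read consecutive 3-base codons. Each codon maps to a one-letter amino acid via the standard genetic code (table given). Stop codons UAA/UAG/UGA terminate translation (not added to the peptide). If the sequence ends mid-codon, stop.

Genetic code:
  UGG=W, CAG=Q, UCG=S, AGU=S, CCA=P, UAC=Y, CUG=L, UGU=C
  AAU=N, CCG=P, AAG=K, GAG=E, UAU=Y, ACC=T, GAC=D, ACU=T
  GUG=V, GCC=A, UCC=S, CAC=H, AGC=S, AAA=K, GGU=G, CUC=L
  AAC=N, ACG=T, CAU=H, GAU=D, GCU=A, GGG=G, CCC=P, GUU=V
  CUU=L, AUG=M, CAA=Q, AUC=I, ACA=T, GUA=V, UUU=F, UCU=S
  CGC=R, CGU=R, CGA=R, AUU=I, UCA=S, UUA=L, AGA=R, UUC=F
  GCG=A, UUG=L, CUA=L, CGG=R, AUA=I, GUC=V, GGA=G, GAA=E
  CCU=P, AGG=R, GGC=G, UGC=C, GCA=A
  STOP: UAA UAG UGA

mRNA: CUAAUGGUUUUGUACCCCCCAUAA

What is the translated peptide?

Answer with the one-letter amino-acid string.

Answer: MVLYPP

Derivation:
start AUG at pos 3
pos 3: AUG -> M; peptide=M
pos 6: GUU -> V; peptide=MV
pos 9: UUG -> L; peptide=MVL
pos 12: UAC -> Y; peptide=MVLY
pos 15: CCC -> P; peptide=MVLYP
pos 18: CCA -> P; peptide=MVLYPP
pos 21: UAA -> STOP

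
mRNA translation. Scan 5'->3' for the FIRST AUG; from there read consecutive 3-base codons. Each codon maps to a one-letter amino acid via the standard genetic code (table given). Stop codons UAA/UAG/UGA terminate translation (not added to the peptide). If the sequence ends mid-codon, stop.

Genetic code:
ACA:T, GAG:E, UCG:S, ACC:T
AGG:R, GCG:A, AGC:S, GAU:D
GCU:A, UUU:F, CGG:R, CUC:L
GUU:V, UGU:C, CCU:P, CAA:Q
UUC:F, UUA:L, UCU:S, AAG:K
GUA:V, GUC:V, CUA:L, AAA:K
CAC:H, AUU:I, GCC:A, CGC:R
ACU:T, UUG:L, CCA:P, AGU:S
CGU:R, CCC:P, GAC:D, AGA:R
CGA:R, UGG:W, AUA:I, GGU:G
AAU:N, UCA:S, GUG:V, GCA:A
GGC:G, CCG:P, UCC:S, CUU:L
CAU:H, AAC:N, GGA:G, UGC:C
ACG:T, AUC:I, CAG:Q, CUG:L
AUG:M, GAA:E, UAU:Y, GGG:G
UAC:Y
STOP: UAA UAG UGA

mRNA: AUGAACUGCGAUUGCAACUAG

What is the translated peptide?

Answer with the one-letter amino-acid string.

Answer: MNCDCN

Derivation:
start AUG at pos 0
pos 0: AUG -> M; peptide=M
pos 3: AAC -> N; peptide=MN
pos 6: UGC -> C; peptide=MNC
pos 9: GAU -> D; peptide=MNCD
pos 12: UGC -> C; peptide=MNCDC
pos 15: AAC -> N; peptide=MNCDCN
pos 18: UAG -> STOP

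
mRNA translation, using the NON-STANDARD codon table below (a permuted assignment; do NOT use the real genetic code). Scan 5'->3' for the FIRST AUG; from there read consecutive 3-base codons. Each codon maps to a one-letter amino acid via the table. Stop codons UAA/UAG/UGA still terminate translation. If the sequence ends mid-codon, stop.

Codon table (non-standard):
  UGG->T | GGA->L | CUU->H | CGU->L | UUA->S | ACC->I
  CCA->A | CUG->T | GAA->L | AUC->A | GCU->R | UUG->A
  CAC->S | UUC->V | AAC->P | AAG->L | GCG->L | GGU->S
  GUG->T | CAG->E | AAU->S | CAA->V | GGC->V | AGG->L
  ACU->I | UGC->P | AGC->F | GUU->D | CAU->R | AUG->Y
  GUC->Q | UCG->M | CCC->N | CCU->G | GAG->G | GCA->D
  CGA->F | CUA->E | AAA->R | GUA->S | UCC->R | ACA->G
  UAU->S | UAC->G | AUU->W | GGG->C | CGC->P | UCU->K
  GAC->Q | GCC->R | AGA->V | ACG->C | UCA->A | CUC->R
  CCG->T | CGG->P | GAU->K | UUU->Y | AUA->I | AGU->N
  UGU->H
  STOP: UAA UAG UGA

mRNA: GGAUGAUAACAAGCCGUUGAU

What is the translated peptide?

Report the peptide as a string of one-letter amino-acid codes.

Answer: YIGFL

Derivation:
start AUG at pos 2
pos 2: AUG -> Y; peptide=Y
pos 5: AUA -> I; peptide=YI
pos 8: ACA -> G; peptide=YIG
pos 11: AGC -> F; peptide=YIGF
pos 14: CGU -> L; peptide=YIGFL
pos 17: UGA -> STOP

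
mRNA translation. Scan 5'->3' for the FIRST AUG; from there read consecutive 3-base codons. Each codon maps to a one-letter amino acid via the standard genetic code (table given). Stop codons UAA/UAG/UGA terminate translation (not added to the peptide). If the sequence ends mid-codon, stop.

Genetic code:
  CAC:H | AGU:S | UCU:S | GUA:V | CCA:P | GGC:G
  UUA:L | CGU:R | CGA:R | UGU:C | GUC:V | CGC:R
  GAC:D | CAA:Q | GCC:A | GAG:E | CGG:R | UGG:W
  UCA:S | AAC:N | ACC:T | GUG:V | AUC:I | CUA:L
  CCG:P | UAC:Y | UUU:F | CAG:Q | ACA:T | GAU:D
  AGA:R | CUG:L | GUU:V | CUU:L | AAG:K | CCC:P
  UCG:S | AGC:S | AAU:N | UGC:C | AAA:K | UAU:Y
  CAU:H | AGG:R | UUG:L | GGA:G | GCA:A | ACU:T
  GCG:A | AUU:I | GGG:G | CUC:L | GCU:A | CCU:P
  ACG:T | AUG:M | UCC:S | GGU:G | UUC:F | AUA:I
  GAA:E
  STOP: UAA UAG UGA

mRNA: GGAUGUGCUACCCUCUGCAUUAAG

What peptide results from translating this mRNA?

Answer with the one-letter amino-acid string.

Answer: MCYPLH

Derivation:
start AUG at pos 2
pos 2: AUG -> M; peptide=M
pos 5: UGC -> C; peptide=MC
pos 8: UAC -> Y; peptide=MCY
pos 11: CCU -> P; peptide=MCYP
pos 14: CUG -> L; peptide=MCYPL
pos 17: CAU -> H; peptide=MCYPLH
pos 20: UAA -> STOP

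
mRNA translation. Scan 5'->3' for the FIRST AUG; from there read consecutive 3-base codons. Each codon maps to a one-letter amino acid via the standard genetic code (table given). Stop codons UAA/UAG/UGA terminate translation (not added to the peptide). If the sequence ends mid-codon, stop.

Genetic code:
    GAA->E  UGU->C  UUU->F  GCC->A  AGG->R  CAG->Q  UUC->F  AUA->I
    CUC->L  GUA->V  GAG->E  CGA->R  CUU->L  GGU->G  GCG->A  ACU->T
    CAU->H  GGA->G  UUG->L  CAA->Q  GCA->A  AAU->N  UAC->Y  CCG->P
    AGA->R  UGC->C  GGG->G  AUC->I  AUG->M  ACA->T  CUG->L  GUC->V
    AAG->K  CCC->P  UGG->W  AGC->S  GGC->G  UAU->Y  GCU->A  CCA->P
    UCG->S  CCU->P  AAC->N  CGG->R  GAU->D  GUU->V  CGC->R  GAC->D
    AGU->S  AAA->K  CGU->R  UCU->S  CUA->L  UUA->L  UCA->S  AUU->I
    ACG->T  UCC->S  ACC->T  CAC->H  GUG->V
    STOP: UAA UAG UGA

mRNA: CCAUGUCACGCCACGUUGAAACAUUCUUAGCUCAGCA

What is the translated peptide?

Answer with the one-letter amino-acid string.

start AUG at pos 2
pos 2: AUG -> M; peptide=M
pos 5: UCA -> S; peptide=MS
pos 8: CGC -> R; peptide=MSR
pos 11: CAC -> H; peptide=MSRH
pos 14: GUU -> V; peptide=MSRHV
pos 17: GAA -> E; peptide=MSRHVE
pos 20: ACA -> T; peptide=MSRHVET
pos 23: UUC -> F; peptide=MSRHVETF
pos 26: UUA -> L; peptide=MSRHVETFL
pos 29: GCU -> A; peptide=MSRHVETFLA
pos 32: CAG -> Q; peptide=MSRHVETFLAQ
pos 35: only 2 nt remain (<3), stop (end of mRNA)

Answer: MSRHVETFLAQ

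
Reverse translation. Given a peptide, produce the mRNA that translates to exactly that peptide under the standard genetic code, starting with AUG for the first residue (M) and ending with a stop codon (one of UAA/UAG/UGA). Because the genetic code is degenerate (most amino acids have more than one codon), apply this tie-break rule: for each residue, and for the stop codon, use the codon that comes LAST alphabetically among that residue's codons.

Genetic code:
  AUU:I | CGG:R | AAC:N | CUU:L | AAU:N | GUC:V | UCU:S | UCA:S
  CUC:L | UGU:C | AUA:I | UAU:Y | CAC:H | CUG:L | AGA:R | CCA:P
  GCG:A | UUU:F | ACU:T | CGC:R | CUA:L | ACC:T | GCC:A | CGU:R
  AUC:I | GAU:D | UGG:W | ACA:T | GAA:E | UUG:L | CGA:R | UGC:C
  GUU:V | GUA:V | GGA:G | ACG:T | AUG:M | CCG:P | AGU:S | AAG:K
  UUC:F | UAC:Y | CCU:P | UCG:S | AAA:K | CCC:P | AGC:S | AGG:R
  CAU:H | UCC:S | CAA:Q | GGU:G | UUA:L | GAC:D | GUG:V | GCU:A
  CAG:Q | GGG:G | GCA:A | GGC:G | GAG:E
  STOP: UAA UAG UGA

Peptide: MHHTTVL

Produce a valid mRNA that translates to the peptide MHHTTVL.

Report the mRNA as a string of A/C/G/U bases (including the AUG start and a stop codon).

residue 1: M -> AUG (start codon)
residue 2: H codons sorted = CAC,CAU -> pick last = CAU
residue 3: H codons sorted = CAC,CAU -> pick last = CAU
residue 4: T codons sorted = ACA,ACC,ACG,ACU -> pick last = ACU
residue 5: T codons sorted = ACA,ACC,ACG,ACU -> pick last = ACU
residue 6: V codons sorted = GUA,GUC,GUG,GUU -> pick last = GUU
residue 7: L codons sorted = CUA,CUC,CUG,CUU,UUA,UUG -> pick last = UUG
terminator: stop codons sorted = UAA,UAG,UGA -> pick last = UGA

Answer: mRNA: AUGCAUCAUACUACUGUUUUGUGA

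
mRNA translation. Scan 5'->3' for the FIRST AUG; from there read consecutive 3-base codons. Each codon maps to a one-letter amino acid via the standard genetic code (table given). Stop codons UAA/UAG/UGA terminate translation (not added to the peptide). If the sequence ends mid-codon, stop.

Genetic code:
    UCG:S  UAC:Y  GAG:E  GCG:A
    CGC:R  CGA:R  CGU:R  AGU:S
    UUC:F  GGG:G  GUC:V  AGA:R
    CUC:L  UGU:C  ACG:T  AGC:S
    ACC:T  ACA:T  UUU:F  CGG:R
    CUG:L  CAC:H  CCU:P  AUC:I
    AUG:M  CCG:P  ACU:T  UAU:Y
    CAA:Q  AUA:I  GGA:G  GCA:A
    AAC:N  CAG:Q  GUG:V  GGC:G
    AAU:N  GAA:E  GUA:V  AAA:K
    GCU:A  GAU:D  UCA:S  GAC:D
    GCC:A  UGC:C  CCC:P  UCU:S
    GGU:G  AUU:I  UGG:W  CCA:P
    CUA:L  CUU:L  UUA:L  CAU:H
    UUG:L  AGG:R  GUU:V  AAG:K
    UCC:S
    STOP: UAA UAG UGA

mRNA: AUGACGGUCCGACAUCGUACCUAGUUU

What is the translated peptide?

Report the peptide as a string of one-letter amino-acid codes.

Answer: MTVRHRT

Derivation:
start AUG at pos 0
pos 0: AUG -> M; peptide=M
pos 3: ACG -> T; peptide=MT
pos 6: GUC -> V; peptide=MTV
pos 9: CGA -> R; peptide=MTVR
pos 12: CAU -> H; peptide=MTVRH
pos 15: CGU -> R; peptide=MTVRHR
pos 18: ACC -> T; peptide=MTVRHRT
pos 21: UAG -> STOP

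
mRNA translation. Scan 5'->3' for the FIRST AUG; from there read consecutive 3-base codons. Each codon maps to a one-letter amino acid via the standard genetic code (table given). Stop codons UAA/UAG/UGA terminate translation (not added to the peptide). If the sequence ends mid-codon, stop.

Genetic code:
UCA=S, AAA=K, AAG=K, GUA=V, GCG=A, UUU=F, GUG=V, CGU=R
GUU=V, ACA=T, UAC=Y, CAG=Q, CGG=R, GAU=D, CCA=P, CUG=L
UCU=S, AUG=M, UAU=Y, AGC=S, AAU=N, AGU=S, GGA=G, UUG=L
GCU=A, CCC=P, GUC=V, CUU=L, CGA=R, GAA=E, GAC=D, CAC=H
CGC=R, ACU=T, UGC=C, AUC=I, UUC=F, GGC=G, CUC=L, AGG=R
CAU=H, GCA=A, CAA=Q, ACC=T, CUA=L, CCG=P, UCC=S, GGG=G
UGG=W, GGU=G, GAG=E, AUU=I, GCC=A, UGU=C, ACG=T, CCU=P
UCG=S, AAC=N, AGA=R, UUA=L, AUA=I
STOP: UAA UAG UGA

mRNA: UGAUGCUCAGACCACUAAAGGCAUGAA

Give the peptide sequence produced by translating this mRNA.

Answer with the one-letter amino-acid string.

Answer: MLRPLKA

Derivation:
start AUG at pos 2
pos 2: AUG -> M; peptide=M
pos 5: CUC -> L; peptide=ML
pos 8: AGA -> R; peptide=MLR
pos 11: CCA -> P; peptide=MLRP
pos 14: CUA -> L; peptide=MLRPL
pos 17: AAG -> K; peptide=MLRPLK
pos 20: GCA -> A; peptide=MLRPLKA
pos 23: UGA -> STOP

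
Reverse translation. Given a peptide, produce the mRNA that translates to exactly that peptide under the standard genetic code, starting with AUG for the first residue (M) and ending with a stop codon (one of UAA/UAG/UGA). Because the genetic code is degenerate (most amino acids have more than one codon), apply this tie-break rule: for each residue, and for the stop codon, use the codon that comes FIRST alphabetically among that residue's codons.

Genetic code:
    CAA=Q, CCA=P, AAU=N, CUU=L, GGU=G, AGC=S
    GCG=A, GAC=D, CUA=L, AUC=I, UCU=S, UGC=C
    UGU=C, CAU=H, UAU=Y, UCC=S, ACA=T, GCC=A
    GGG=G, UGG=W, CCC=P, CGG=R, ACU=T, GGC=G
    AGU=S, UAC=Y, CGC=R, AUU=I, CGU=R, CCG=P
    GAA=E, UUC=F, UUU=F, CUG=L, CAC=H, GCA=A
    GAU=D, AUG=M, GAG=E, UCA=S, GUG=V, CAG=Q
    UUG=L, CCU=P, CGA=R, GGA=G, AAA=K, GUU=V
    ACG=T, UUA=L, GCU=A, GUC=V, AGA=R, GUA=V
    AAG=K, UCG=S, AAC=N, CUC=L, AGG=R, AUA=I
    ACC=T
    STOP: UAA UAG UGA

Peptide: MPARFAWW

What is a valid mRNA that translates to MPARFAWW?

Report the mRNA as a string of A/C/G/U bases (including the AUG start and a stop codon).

residue 1: M -> AUG (start codon)
residue 2: P codons sorted = CCA,CCC,CCG,CCU -> pick first = CCA
residue 3: A codons sorted = GCA,GCC,GCG,GCU -> pick first = GCA
residue 4: R codons sorted = AGA,AGG,CGA,CGC,CGG,CGU -> pick first = AGA
residue 5: F codons sorted = UUC,UUU -> pick first = UUC
residue 6: A codons sorted = GCA,GCC,GCG,GCU -> pick first = GCA
residue 7: W -> UGG (only codon)
residue 8: W -> UGG (only codon)
terminator: stop codons sorted = UAA,UAG,UGA -> pick first = UAA

Answer: mRNA: AUGCCAGCAAGAUUCGCAUGGUGGUAA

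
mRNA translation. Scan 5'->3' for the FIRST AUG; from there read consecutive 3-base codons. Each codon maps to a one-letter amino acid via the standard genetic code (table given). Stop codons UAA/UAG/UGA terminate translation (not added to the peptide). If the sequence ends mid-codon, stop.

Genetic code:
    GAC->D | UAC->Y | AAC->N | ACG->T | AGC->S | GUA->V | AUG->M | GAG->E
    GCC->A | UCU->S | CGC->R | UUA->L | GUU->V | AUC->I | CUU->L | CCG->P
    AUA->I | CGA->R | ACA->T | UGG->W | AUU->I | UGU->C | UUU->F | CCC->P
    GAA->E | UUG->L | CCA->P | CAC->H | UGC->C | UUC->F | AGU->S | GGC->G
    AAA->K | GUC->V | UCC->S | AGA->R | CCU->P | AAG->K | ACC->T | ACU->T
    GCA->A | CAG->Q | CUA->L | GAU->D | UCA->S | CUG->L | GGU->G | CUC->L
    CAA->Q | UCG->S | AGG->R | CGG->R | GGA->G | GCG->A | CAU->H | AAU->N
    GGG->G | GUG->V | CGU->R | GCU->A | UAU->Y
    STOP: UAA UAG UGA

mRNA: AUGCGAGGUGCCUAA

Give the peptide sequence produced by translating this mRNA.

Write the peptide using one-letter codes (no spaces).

start AUG at pos 0
pos 0: AUG -> M; peptide=M
pos 3: CGA -> R; peptide=MR
pos 6: GGU -> G; peptide=MRG
pos 9: GCC -> A; peptide=MRGA
pos 12: UAA -> STOP

Answer: MRGA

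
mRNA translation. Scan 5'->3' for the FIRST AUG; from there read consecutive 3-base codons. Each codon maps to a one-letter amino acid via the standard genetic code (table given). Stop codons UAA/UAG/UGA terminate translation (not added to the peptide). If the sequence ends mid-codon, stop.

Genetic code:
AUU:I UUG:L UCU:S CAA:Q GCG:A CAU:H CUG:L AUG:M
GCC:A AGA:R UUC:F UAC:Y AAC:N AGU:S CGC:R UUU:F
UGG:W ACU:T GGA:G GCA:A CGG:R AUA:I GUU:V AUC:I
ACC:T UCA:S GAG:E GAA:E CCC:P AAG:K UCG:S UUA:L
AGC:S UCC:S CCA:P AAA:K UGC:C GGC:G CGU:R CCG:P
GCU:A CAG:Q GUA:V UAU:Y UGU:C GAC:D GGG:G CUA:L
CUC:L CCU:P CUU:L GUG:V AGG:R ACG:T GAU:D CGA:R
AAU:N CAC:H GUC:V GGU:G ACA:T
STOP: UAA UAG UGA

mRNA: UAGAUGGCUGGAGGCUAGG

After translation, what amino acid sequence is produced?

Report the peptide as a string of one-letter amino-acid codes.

start AUG at pos 3
pos 3: AUG -> M; peptide=M
pos 6: GCU -> A; peptide=MA
pos 9: GGA -> G; peptide=MAG
pos 12: GGC -> G; peptide=MAGG
pos 15: UAG -> STOP

Answer: MAGG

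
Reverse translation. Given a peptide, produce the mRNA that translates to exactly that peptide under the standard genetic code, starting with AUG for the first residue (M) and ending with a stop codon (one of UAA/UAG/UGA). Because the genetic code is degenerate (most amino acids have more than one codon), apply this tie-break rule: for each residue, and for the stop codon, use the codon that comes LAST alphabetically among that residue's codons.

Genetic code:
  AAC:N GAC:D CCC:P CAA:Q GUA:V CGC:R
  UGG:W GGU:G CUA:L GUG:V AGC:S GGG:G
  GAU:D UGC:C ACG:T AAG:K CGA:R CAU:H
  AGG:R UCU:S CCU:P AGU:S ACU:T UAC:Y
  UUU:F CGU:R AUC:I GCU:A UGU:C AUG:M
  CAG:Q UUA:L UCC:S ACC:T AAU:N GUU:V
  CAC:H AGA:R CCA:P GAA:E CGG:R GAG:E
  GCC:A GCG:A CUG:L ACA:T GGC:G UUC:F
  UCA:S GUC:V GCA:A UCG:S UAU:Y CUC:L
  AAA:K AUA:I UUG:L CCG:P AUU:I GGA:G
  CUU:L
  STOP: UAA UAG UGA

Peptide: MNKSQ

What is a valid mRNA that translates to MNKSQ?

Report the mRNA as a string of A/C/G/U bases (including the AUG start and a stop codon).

residue 1: M -> AUG (start codon)
residue 2: N codons sorted = AAC,AAU -> pick last = AAU
residue 3: K codons sorted = AAA,AAG -> pick last = AAG
residue 4: S codons sorted = AGC,AGU,UCA,UCC,UCG,UCU -> pick last = UCU
residue 5: Q codons sorted = CAA,CAG -> pick last = CAG
terminator: stop codons sorted = UAA,UAG,UGA -> pick last = UGA

Answer: mRNA: AUGAAUAAGUCUCAGUGA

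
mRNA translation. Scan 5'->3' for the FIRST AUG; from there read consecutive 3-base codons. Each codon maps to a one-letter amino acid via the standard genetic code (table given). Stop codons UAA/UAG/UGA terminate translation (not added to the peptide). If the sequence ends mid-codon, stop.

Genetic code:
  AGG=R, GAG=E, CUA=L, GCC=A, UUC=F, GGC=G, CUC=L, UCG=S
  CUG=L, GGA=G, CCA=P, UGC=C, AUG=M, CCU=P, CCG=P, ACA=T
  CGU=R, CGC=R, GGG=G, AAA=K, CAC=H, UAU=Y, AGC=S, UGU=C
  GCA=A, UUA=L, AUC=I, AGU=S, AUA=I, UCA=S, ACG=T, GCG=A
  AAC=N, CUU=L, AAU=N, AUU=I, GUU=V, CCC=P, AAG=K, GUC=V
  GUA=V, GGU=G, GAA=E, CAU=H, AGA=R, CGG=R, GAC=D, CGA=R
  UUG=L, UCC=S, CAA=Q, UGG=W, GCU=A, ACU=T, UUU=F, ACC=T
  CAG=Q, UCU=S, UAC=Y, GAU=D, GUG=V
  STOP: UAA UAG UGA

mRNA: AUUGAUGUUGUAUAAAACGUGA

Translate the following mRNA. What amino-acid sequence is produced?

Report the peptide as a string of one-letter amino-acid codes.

Answer: MLYKT

Derivation:
start AUG at pos 4
pos 4: AUG -> M; peptide=M
pos 7: UUG -> L; peptide=ML
pos 10: UAU -> Y; peptide=MLY
pos 13: AAA -> K; peptide=MLYK
pos 16: ACG -> T; peptide=MLYKT
pos 19: UGA -> STOP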